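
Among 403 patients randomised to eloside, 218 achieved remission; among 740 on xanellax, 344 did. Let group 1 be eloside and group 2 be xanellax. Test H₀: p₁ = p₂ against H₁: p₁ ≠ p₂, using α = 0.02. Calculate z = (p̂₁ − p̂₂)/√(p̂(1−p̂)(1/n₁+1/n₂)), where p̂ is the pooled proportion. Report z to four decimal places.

z = 2.4581

p̂₁ = 218/403 = 0.540943, p̂₂ = 344/740 = 0.464865.
Pooled p̂ = (218+344)/(403+740) = 562/1143 = 0.491689.
SE = √(p̂(1−p̂)(1/n₁+1/n₂)) = √(0.491689·0.508311·0.00383274) = √(0.00095792) = 0.030950.
z = (0.540943 − 0.464865)/0.030950 = 0.076078/0.030950 = 2.4581.
p-value = 2·P(Z > 2.458) ≈ 0.0140, so at α = 0.02 we reject H₀.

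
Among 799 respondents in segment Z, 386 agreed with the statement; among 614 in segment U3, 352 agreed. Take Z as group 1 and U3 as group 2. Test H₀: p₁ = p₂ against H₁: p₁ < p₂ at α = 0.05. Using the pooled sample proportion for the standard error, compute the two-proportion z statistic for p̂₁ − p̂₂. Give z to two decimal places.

z = -3.36

p̂₁ = 386/799 = 0.48310, p̂₂ = 352/614 = 0.57329.
Pooled p̂ = (386+352)/(799+614) = 738/1413 = 0.52229.
SE = √(0.249503 × 0.00288023) = 0.02681.
z = (0.48310 − 0.57329)/0.02681 = -0.09019/0.02681 = -3.36.
p-value = P(Z < -3.364) ≈ 0.0004, so at α = 0.05 we reject H₀.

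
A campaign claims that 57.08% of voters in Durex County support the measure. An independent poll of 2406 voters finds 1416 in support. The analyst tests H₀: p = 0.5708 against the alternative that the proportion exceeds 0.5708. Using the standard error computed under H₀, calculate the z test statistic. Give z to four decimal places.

z = 1.7569

p̂ = 1416/2406 ≈ 0.588529.
Standard error under H₀: √(0.5708×0.4292/2406) = 0.010091.
z = (0.588529 − 0.5708)/0.010091 = 0.017729/0.010091 = 1.7569.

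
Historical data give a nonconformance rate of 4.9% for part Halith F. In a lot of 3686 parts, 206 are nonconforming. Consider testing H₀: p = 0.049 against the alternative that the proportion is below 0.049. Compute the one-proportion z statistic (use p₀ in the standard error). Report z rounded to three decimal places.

p̂ = 206/3686 = 0.055887.
SE = √(p₀(1−p₀)/n) = √(0.046599/3686) = 0.003556.
z = (0.055887 − 0.049)/0.003556 = 0.006887/0.003556 = 1.937.
p-value = P(Z < 1.937) ≈ 0.9736.

z = 1.937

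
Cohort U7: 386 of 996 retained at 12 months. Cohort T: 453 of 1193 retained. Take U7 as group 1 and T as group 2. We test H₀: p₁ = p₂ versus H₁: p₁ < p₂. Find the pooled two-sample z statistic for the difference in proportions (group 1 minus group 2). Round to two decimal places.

z = 0.38

p̂₁ = 386/996 ≈ 0.3876, p̂₂ = 453/1193 ≈ 0.3797.
Pooled p̂ = (386+453)/(996+1193) = 839/2189 = 0.3833.
SE = √(p̂(1−p̂)(1/n₁+1/n₂)) = √(0.3833·0.6167·0.00184224) = √(0.000435462) = 0.0209.
z = (0.3876 − 0.3797)/0.0209 = 0.0079/0.0209 = 0.38.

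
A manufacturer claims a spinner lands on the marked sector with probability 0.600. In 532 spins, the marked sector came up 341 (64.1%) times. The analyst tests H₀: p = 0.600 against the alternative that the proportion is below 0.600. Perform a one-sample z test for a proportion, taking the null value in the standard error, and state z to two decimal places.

p̂ = 341/532 = 0.6410.
Standard error under H₀: √(0.6×0.4/532) = 0.0212.
z = (0.6410 − 0.6)/0.0212 = 0.0410/0.0212 = 1.93.
p-value = P(Z < 1.929) ≈ 0.9732.

z = 1.93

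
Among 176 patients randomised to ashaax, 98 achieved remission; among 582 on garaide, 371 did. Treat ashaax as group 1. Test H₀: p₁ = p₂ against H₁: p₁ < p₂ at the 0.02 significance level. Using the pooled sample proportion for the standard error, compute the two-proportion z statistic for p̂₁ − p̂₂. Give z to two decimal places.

p̂₁ = 98/176 = 0.5568, p̂₂ = 371/582 = 0.6375.
Pooled p̂ = (98+371)/(176+582) = 469/758 = 0.6187.
SE = √(p̂(1−p̂)(1/n₁+1/n₂)) = √(0.6187·0.3813·0.00740003) = √(0.00174568) = 0.0418.
z = (0.5568 − 0.6375)/0.0418 = -0.0807/0.0418 = -1.93.
p-value = P(Z < -1.930) ≈ 0.0268. With α = 0.02, fail to reject H₀.

z = -1.93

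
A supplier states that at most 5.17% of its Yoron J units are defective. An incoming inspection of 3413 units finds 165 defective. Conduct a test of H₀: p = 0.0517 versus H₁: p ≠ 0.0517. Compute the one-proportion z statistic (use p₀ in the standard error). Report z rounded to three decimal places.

p̂ = 165/3413 = 0.048345.
Under H₀, SE = √(0.0517·0.9483/3413) = √(1.43648e-05) = 0.003790.
z = (0.048345 − 0.0517)/0.003790 = -0.003355/0.003790 = -0.885.
Two-sided p-value ≈ 2·Φ(−0.885) = 0.3760.

z = -0.885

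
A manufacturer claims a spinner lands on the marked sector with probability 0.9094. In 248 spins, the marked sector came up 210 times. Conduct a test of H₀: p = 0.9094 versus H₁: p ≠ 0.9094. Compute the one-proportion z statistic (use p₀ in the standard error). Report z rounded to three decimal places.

p̂ = 210/248 ≈ 0.84677.
Under H₀, SE = √(0.9094·0.0906/248) = √(0.000332224) = 0.01823.
z = (0.84677 − 0.9094)/0.01823 = -0.06263/0.01823 = -3.436.

z = -3.436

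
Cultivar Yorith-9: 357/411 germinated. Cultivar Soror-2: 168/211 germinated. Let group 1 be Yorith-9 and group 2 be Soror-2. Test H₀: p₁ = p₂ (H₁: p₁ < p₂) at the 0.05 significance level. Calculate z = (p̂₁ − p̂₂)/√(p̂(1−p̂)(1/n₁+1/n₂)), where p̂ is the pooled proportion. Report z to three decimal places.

z = 2.356

p̂₁ = 357/411 ≈ 0.86861, p̂₂ = 168/211 ≈ 0.79621.
Pooled p̂ = (357+168)/(411+211) = 525/622 = 0.84405.
SE = √(p̂(1−p̂)(1/n₁+1/n₂)) = √(0.84405·0.15595·0.00717243) = √(0.000944096) = 0.03073.
z = (0.86861 − 0.79621)/0.03073 = 0.07240/0.03073 = 2.356.
p-value = P(Z < 2.356) ≈ 0.9908, so at α = 0.05 we fail to reject H₀.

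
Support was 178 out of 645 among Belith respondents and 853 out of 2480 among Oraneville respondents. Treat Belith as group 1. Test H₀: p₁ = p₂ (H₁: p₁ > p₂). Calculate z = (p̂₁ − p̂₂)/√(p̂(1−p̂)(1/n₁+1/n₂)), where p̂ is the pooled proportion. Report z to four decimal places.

p̂₁ = 178/645 = 0.275969, p̂₂ = 853/2480 = 0.343952.
Pooled p̂ = (178+853)/(645+2480) = 1031/3125 = 0.329920.
SE = √(0.221073 × 0.00195361) = 0.020782.
z = (0.275969 − 0.343952)/0.020782 = -0.067983/0.020782 = -3.2712.

z = -3.2712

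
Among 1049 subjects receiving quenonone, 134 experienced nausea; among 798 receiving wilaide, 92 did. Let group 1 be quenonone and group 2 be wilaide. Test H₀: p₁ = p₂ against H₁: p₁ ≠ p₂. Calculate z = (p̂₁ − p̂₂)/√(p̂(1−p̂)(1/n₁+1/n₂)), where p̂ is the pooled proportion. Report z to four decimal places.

z = 0.8090

p̂₁ = 134/1049 = 0.127741, p̂₂ = 92/798 = 0.115288.
Pooled p̂ = (134+92)/(1049+798) = 226/1847 = 0.122361.
SE = √(p̂(1−p̂)(1/n₁+1/n₂)) = √(0.122361·0.877639·0.00220642) = √(0.000236944) = 0.015393.
z = (0.127741 − 0.115288)/0.015393 = 0.012453/0.015393 = 0.8090.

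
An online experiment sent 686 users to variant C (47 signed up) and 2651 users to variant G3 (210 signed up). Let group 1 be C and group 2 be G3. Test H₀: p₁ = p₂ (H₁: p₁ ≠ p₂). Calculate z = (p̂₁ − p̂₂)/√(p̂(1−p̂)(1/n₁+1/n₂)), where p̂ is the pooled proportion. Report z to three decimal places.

z = -0.937

p̂₁ = 47/686 ≈ 0.068513, p̂₂ = 210/2651 ≈ 0.079215.
Pooled p̂ = (47+210)/(686+2651) = 257/3337 = 0.077015.
SE = √(p̂(1−p̂)(1/n₁+1/n₂)) = √(0.077015·0.922985·0.00183494) = √(0.000130435) = 0.011421.
z = (0.068513 − 0.079215)/0.011421 = -0.010702/0.011421 = -0.937.
p-value = 2·P(Z > 0.937) ≈ 0.3487.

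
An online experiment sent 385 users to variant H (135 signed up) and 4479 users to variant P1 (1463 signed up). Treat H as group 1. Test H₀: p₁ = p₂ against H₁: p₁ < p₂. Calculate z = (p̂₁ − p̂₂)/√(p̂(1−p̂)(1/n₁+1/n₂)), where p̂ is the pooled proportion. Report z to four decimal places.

z = 0.9627

p̂₁ = 135/385 ≈ 0.350649, p̂₂ = 1463/4479 ≈ 0.326635.
Pooled p̂ = (135+1463)/(385+4479) = 1598/4864 = 0.328536.
SE = √(p̂(1−p̂)(1/n₁+1/n₂)) = √(0.328536·0.671464·0.00282067) = √(0.00062224) = 0.024945.
z = (0.350649 − 0.326635)/0.024945 = 0.024014/0.024945 = 0.9627.
p-value = P(Z < 0.963) ≈ 0.8321.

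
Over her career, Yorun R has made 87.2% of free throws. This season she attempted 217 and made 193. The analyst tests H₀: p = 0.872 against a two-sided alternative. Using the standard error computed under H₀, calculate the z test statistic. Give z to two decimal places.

p̂ = 193/217 ≈ 0.8894.
Standard error under H₀: √(0.872×0.128/217) = 0.0227.
z = (0.8894 − 0.872)/0.0227 = 0.0174/0.0227 = 0.77.
p-value = 2·P(Z > 0.767) ≈ 0.4429.

z = 0.77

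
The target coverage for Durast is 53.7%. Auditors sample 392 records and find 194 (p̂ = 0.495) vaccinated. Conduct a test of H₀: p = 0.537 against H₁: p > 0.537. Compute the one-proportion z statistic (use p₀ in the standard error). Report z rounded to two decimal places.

z = -1.67

p̂ = 194/392 ≈ 0.4949.
Under H₀, SE = √(0.537·0.463/392) = √(0.000634263) = 0.0252.
z = (0.4949 − 0.537)/0.0252 = -0.0421/0.0252 = -1.67.
p-value = P(Z > -1.672) ≈ 0.9527.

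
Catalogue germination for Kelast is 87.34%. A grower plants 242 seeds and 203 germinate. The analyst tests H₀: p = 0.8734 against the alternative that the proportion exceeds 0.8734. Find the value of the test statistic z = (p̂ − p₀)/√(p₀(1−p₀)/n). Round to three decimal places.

p̂ = 203/242 ≈ 0.838843.
SE = √(p₀(1−p₀)/n) = √(0.11057/242) = 0.021375.
z = (0.838843 − 0.8734)/0.021375 = -0.034557/0.021375 = -1.617.
p-value = P(Z > -1.617) ≈ 0.9470.

z = -1.617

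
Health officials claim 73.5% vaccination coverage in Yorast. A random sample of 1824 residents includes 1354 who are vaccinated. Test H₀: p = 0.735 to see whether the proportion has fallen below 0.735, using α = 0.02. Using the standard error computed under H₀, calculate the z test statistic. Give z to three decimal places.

z = 0.709

p̂ = 1354/1824 = 0.74232.
SE = √(p₀(1−p₀)/n) = √(0.19478/1824) = 0.01033.
z = (0.74232 − 0.735)/0.01033 = 0.00732/0.01033 = 0.709.
p-value = P(Z < 0.709) ≈ 0.7608; since p > α = 0.02, fail to reject H₀.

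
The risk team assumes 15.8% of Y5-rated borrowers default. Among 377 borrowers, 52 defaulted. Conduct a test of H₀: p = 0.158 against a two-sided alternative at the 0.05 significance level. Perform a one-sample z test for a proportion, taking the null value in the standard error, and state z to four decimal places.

z = -1.0683

p̂ = 52/377 ≈ 0.1379310.
Standard error under H₀: √(0.158×0.842/377) = 0.0187851.
z = (0.1379310 − 0.158)/0.0187851 = -0.0200690/0.0187851 = -1.0683.
p-value = 2·P(Z > 1.068) ≈ 0.2854. With α = 0.05, fail to reject H₀.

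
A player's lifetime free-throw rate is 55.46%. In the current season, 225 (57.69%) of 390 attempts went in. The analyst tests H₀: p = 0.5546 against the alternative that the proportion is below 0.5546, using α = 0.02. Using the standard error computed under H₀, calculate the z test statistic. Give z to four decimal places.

p̂ = 225/390 = 0.576923.
Standard error under H₀: √(0.5546×0.4454/390) = 0.025167.
z = (0.576923 − 0.5546)/0.025167 = 0.022323/0.025167 = 0.8870.
p-value = P(Z < 0.887) ≈ 0.8125; since p > α = 0.02, fail to reject H₀.

z = 0.8870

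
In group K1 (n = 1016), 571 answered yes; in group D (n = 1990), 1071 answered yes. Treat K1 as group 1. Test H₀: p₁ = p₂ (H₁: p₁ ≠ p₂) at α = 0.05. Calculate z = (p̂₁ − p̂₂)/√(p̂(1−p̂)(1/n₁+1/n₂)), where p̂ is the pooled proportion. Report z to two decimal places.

p̂₁ = 571/1016 = 0.5620, p̂₂ = 1071/1990 = 0.5382.
Pooled p̂ = (571+1071)/(1016+1990) = 1642/3006 = 0.5462.
SE = √(0.247862 × 0.00148676) = 0.0192.
z = (0.5620 − 0.5382)/0.0192 = 0.0238/0.0192 = 1.24.
Two-sided p-value ≈ 2·Φ(−1.241) = 0.2147; since p > α = 0.05, fail to reject H₀.

z = 1.24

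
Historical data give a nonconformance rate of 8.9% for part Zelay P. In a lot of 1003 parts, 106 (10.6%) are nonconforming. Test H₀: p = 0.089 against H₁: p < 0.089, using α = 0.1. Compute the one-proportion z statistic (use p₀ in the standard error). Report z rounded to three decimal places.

z = 1.856

p̂ = 106/1003 ≈ 0.105683.
Standard error under H₀: √(0.089×0.911/1003) = 0.008991.
z = (0.105683 − 0.089)/0.008991 = 0.016683/0.008991 = 1.856.
p-value = P(Z < 1.856) ≈ 0.9682, so at α = 0.1 we fail to reject H₀.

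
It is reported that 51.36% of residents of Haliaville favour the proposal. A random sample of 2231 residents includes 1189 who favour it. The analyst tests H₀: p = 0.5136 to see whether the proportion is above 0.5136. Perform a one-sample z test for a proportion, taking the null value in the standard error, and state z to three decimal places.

p̂ = 1189/2231 ≈ 0.53294.
SE = √(p₀(1−p₀)/n) = √(0.24982/2231) = 0.01058.
z = (0.53294 − 0.5136)/0.01058 = 0.01934/0.01058 = 1.828.

z = 1.828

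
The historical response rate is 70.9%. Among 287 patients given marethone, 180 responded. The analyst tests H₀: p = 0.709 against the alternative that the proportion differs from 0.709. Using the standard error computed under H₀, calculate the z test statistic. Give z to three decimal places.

z = -3.052

p̂ = 180/287 = 0.62718.
Under H₀, SE = √(0.709·0.291/287) = √(0.000718882) = 0.02681.
z = (0.62718 − 0.709)/0.02681 = -0.08182/0.02681 = -3.052.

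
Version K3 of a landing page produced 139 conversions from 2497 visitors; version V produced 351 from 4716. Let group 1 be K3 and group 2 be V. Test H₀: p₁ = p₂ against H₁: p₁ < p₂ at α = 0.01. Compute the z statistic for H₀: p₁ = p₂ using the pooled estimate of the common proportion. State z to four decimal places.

z = -3.0125

p̂₁ = 139/2497 ≈ 0.0556668, p̂₂ = 351/4716 ≈ 0.0744275.
Pooled p̂ = (139+351)/(2497+4716) = 490/7213 = 0.0679329.
SE = √(p̂(1−p̂)(1/n₁+1/n₂)) = √(0.0679329·0.9320671·0.000612525) = √(3.87839e-05) = 0.0062277.
z = (0.0556668 − 0.0744275)/0.0062277 = -0.0187607/0.0062277 = -3.0125.
p-value = P(Z < -3.012) ≈ 0.0013. With α = 0.01, reject H₀.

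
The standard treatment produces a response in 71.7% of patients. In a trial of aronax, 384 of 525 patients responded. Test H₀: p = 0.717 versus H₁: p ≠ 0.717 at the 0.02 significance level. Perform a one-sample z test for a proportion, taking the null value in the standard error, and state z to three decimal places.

p̂ = 384/525 ≈ 0.73143.
Under H₀, SE = √(0.717·0.283/525) = √(0.000386497) = 0.01966.
z = (0.73143 − 0.717)/0.01966 = 0.01443/0.01966 = 0.734.
p-value = 2·P(Z > 0.734) ≈ 0.4630, so at α = 0.02 we fail to reject H₀.

z = 0.734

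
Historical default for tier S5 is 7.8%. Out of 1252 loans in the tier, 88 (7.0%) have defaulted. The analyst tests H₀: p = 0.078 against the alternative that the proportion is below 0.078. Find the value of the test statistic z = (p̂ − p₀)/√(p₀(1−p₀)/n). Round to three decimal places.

p̂ = 88/1252 ≈ 0.070288.
SE = √(p₀(1−p₀)/n) = √(0.071916/1252) = 0.007579.
z = (0.070288 − 0.078)/0.007579 = -0.007712/0.007579 = -1.018.

z = -1.018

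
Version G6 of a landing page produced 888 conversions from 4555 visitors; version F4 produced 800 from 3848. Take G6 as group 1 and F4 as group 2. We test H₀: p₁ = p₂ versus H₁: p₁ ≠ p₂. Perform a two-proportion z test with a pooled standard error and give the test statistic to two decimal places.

p̂₁ = 888/4555 = 0.19495, p̂₂ = 800/3848 = 0.20790.
Pooled p̂ = (888+800)/(4555+3848) = 1688/8403 = 0.20088.
SE = √(0.160528 × 0.000479414) = 0.00877.
z = (0.19495 − 0.20790)/0.00877 = -0.01295/0.00877 = -1.48.

z = -1.48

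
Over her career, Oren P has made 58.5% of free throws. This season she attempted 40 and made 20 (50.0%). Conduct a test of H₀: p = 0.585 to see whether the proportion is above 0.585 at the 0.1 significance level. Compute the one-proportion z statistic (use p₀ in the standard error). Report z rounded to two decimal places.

z = -1.09

p̂ = 20/40 ≈ 0.5000.
Standard error under H₀: √(0.585×0.415/40) = 0.0779.
z = (0.5000 − 0.585)/0.0779 = -0.0850/0.0779 = -1.09.
p-value = P(Z > -1.091) ≈ 0.8624, so at α = 0.1 we fail to reject H₀.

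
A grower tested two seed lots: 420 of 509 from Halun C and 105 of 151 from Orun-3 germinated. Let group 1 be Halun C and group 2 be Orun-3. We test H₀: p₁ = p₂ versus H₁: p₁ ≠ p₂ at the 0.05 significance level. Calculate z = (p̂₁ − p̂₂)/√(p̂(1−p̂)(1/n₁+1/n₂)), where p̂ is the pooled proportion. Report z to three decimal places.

z = 3.472

p̂₁ = 420/509 ≈ 0.82515, p̂₂ = 105/151 ≈ 0.69536.
Pooled p̂ = (420+105)/(509+151) = 525/660 = 0.79545.
SE = √(0.162707 × 0.00858715) = 0.03738.
z = (0.82515 − 0.69536)/0.03738 = 0.12979/0.03738 = 3.472.
p-value = 2·P(Z > 3.472) ≈ 0.0005, so at α = 0.05 we reject H₀.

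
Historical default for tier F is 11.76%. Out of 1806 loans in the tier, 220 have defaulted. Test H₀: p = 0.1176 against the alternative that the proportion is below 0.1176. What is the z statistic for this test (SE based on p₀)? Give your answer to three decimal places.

p̂ = 220/1806 = 0.121816.
SE = √(p₀(1−p₀)/n) = √(0.10377/1806) = 0.007580.
z = (0.121816 − 0.1176)/0.007580 = 0.004216/0.007580 = 0.556.
p-value = P(Z < 0.556) ≈ 0.7110.

z = 0.556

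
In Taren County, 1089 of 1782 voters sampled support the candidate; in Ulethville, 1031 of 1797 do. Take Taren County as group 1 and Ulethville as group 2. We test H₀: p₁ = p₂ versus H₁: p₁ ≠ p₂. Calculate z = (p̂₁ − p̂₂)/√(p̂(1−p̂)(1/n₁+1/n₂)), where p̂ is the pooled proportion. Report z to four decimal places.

z = 2.2752

p̂₁ = 1089/1782 = 0.611111, p̂₂ = 1031/1797 = 0.573734.
Pooled p̂ = (1089+1031)/(1782+1797) = 2120/3579 = 0.592344.
SE = √(p̂(1−p̂)(1/n₁+1/n₂)) = √(0.592344·0.407656·0.00111765) = √(0.000269882) = 0.016428.
z = (0.611111 − 0.573734)/0.016428 = 0.037377/0.016428 = 2.2752.
p-value = 2·P(Z > 2.275) ≈ 0.0229.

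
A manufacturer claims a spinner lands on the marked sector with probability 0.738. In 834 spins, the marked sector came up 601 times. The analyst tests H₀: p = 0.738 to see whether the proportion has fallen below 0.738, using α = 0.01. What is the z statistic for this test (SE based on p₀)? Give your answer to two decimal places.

z = -1.14

p̂ = 601/834 ≈ 0.7206.
SE = √(p₀(1−p₀)/n) = √(0.19336/834) = 0.0152.
z = (0.7206 − 0.738)/0.0152 = -0.0174/0.0152 = -1.14.
p-value = P(Z < -1.141) ≈ 0.1269; since p > α = 0.01, fail to reject H₀.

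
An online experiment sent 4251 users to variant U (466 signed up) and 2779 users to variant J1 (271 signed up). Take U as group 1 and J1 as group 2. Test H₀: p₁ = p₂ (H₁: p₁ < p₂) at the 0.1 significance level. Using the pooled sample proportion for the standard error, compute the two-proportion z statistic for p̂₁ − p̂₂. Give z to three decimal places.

z = 1.620

p̂₁ = 466/4251 = 0.10962, p̂₂ = 271/2779 = 0.09752.
Pooled p̂ = (466+271)/(4251+2779) = 737/7030 = 0.10484.
SE = √(0.0938457 × 0.00059508) = 0.00747.
z = (0.10962 − 0.09752)/0.00747 = 0.01210/0.00747 = 1.620.
p-value = P(Z < 1.620) ≈ 0.9474, so at α = 0.1 we fail to reject H₀.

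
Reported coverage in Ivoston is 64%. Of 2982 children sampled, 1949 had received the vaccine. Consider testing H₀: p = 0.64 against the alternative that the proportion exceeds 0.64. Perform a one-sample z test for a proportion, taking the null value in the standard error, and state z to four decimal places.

z = 1.5459

p̂ = 1949/2982 ≈ 0.6535882.
Standard error under H₀: √(0.64×0.36/2982) = 0.0087900.
z = (0.6535882 − 0.64)/0.0087900 = 0.0135882/0.0087900 = 1.5459.
p-value = P(Z > 1.546) ≈ 0.0611.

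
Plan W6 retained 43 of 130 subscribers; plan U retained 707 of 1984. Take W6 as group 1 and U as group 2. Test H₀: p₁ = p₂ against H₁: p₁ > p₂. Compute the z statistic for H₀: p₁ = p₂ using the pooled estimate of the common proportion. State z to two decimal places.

p̂₁ = 43/130 = 0.3308, p̂₂ = 707/1984 = 0.3564.
Pooled p̂ = (43+707)/(130+1984) = 750/2114 = 0.3548.
SE = √(0.22891 × 0.00819634) = 0.0433.
z = (0.3308 − 0.3564)/0.0433 = -0.0256/0.0433 = -0.59.
p-value = P(Z > -0.591) ≈ 0.7226.

z = -0.59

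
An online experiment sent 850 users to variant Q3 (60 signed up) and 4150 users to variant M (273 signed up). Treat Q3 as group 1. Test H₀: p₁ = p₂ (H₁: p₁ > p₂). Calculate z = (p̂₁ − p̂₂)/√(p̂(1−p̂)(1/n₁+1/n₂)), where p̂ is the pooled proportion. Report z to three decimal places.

p̂₁ = 60/850 ≈ 0.07059, p̂₂ = 273/4150 ≈ 0.06578.
Pooled p̂ = (60+273)/(850+4150) = 333/5000 = 0.06660.
SE = √(0.0621644 × 0.00141743) = 0.00939.
z = (0.07059 − 0.06578)/0.00939 = 0.00481/0.00939 = 0.512.
p-value = P(Z > 0.512) ≈ 0.3044.

z = 0.512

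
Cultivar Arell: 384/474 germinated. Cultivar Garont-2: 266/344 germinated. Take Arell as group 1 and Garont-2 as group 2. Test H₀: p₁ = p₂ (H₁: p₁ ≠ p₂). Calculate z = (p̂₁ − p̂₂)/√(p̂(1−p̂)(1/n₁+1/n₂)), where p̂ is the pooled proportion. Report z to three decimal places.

p̂₁ = 384/474 = 0.81013, p̂₂ = 266/344 = 0.77326.
Pooled p̂ = (384+266)/(474+344) = 650/818 = 0.79462.
SE = √(0.163198 × 0.00501668) = 0.02861.
z = (0.81013 − 0.77326)/0.02861 = 0.03687/0.02861 = 1.289.
p-value = 2·P(Z > 1.289) ≈ 0.1975.

z = 1.289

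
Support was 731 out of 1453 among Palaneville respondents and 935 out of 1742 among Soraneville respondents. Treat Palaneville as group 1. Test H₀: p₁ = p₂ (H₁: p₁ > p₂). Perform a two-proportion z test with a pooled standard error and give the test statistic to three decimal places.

p̂₁ = 731/1453 = 0.503097, p̂₂ = 935/1742 = 0.536739.
Pooled p̂ = (731+935)/(1453+1742) = 1666/3195 = 0.521440.
SE = √(0.24954 × 0.00126228) = 0.017748.
z = (0.503097 − 0.536739)/0.017748 = -0.033642/0.017748 = -1.896.
p-value = P(Z > -1.896) ≈ 0.9710.

z = -1.896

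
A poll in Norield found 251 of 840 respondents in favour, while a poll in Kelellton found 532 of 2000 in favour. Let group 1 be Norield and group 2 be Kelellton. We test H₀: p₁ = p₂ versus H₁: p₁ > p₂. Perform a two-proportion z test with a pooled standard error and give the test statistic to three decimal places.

z = 1.786

p̂₁ = 251/840 ≈ 0.29881, p̂₂ = 532/2000 ≈ 0.26600.
Pooled p̂ = (251+532)/(840+2000) = 783/2840 = 0.27570.
SE = √(p̂(1−p̂)(1/n₁+1/n₂)) = √(0.27570·0.72430·0.00169048) = √(0.000337574) = 0.01837.
z = (0.29881 − 0.26600)/0.01837 = 0.03281/0.01837 = 1.786.
p-value = P(Z > 1.786) ≈ 0.0371.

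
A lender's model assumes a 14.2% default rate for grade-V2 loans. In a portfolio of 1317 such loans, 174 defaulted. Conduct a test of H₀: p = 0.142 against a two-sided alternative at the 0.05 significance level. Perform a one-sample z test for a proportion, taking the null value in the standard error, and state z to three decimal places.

p̂ = 174/1317 ≈ 0.13212.
Under H₀, SE = √(0.142·0.858/1317) = √(9.25103e-05) = 0.00962.
z = (0.13212 − 0.142)/0.00962 = -0.00988/0.00962 = -1.027.
Two-sided p-value ≈ 2·Φ(−1.027) = 0.3042, so at α = 0.05 we fail to reject H₀.

z = -1.027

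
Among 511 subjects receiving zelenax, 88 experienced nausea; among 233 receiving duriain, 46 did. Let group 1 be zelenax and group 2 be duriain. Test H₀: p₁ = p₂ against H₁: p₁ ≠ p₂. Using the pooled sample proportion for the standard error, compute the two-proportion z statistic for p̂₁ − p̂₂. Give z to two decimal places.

z = -0.83

p̂₁ = 88/511 = 0.1722, p̂₂ = 46/233 = 0.1974.
Pooled p̂ = (88+46)/(511+233) = 134/744 = 0.1801.
SE = √(p̂(1−p̂)(1/n₁+1/n₂)) = √(0.1801·0.8199·0.00624879) = √(0.000922752) = 0.0304.
z = (0.1722 − 0.1974)/0.0304 = -0.0252/0.0304 = -0.83.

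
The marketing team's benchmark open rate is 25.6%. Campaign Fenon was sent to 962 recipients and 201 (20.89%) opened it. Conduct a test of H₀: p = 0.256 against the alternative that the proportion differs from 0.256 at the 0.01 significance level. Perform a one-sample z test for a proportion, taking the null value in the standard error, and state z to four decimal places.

p̂ = 201/962 ≈ 0.208940.
Under H₀, SE = √(0.256·0.744/962) = √(0.000197988) = 0.014071.
z = (0.208940 − 0.256)/0.014071 = -0.047060/0.014071 = -3.3445.
p-value = 2·P(Z > 3.345) ≈ 0.0008. With α = 0.01, reject H₀.

z = -3.3445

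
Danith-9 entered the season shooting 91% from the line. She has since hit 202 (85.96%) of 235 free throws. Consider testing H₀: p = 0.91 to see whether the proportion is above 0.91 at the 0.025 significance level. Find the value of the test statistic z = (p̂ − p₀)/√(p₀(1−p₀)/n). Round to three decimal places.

p̂ = 202/235 ≈ 0.85957.
SE = √(p₀(1−p₀)/n) = √(0.0819/235) = 0.01867.
z = (0.85957 − 0.91)/0.01867 = -0.05043/0.01867 = -2.701.
p-value = P(Z > -2.701) ≈ 0.9965; since p > α = 0.025, fail to reject H₀.

z = -2.701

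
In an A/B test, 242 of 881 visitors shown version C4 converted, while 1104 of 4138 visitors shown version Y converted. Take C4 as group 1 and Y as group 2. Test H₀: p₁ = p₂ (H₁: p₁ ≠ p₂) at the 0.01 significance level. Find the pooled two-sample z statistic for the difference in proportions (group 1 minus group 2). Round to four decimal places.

z = 0.4801

p̂₁ = 242/881 ≈ 0.274688, p̂₂ = 1104/4138 ≈ 0.266796.
Pooled p̂ = (242+1104)/(881+4138) = 1346/5019 = 0.268181.
SE = √(p̂(1−p̂)(1/n₁+1/n₂)) = √(0.268181·0.731819·0.00137674) = √(0.000270198) = 0.016438.
z = (0.274688 − 0.266796)/0.016438 = 0.007892/0.016438 = 0.4801.
Two-sided p-value ≈ 2·Φ(−0.480) = 0.6311. With α = 0.01, fail to reject H₀.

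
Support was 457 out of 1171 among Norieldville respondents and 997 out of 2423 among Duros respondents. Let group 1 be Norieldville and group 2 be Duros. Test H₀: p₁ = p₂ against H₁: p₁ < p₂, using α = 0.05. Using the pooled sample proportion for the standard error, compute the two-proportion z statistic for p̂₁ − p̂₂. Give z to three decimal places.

z = -1.214

p̂₁ = 457/1171 ≈ 0.39026, p̂₂ = 997/2423 ≈ 0.41147.
Pooled p̂ = (457+997)/(1171+2423) = 1454/3594 = 0.40456.
SE = √(0.240892 × 0.00126668) = 0.01747.
z = (0.39026 − 0.41147)/0.01747 = -0.02121/0.01747 = -1.214.
p-value = P(Z < -1.214) ≈ 0.1123. With α = 0.05, fail to reject H₀.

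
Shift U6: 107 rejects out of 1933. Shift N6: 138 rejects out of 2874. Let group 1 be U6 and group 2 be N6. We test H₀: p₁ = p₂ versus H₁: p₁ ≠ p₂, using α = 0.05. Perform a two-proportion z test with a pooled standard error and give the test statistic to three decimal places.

p̂₁ = 107/1933 = 0.055354, p̂₂ = 138/2874 = 0.048017.
Pooled p̂ = (107+138)/(1933+2874) = 245/4807 = 0.050967.
SE = √(0.0483697 × 0.000865278) = 0.006469.
z = (0.055354 − 0.048017)/0.006469 = 0.007337/0.006469 = 1.134.
p-value = 2·P(Z > 1.134) ≈ 0.2567; since p > α = 0.05, fail to reject H₀.

z = 1.134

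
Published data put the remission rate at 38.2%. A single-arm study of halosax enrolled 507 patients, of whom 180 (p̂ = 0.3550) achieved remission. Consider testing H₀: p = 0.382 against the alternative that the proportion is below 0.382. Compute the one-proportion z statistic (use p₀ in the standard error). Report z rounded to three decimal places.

z = -1.250

p̂ = 180/507 = 0.35503.
Standard error under H₀: √(0.382×0.618/507) = 0.02158.
z = (0.35503 − 0.382)/0.02158 = -0.02697/0.02158 = -1.250.
p-value = P(Z < -1.250) ≈ 0.1057.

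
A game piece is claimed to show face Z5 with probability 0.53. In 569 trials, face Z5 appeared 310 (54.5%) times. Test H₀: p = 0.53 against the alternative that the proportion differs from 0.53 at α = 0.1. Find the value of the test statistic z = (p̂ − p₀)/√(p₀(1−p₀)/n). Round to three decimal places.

p̂ = 310/569 = 0.54482.
SE = √(p₀(1−p₀)/n) = √(0.2491/569) = 0.02092.
z = (0.54482 − 0.53)/0.02092 = 0.01482/0.02092 = 0.708.
p-value = 2·P(Z > 0.708) ≈ 0.4789, so at α = 0.1 we fail to reject H₀.

z = 0.708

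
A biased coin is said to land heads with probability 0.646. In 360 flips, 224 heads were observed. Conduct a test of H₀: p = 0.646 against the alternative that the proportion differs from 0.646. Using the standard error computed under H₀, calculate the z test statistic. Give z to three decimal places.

z = -0.943

p̂ = 224/360 = 0.622222.
SE = √(p₀(1−p₀)/n) = √(0.22868/360) = 0.025204.
z = (0.622222 − 0.646)/0.025204 = -0.023778/0.025204 = -0.943.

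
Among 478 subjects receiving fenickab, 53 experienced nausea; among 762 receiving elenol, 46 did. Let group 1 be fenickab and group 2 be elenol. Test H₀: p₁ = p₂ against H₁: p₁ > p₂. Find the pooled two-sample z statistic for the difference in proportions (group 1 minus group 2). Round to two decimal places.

z = 3.19

p̂₁ = 53/478 ≈ 0.11088, p̂₂ = 46/762 ≈ 0.06037.
Pooled p̂ = (53+46)/(478+762) = 99/1240 = 0.07984.
SE = √(p̂(1−p̂)(1/n₁+1/n₂)) = √(0.07984·0.92016·0.00340439) = √(0.000250101) = 0.01581.
z = (0.11088 − 0.06037)/0.01581 = 0.05051/0.01581 = 3.19.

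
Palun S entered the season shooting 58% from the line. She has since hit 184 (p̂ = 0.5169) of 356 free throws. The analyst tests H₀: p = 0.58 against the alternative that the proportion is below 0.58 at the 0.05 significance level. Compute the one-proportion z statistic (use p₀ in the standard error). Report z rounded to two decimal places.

p̂ = 184/356 ≈ 0.5169.
Standard error under H₀: √(0.58×0.42/356) = 0.0262.
z = (0.5169 − 0.58)/0.0262 = -0.0631/0.0262 = -2.41.
p-value = P(Z < -2.414) ≈ 0.0079. With α = 0.05, reject H₀.

z = -2.41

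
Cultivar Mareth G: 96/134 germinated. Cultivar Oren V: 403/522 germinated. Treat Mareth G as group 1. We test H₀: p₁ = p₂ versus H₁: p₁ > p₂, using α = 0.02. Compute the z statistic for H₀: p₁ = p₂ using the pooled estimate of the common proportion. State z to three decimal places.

z = -1.346

p̂₁ = 96/134 ≈ 0.71642, p̂₂ = 403/522 ≈ 0.77203.
Pooled p̂ = (96+403)/(134+522) = 499/656 = 0.76067.
SE = √(p̂(1−p̂)(1/n₁+1/n₂)) = √(0.76067·0.23933·0.0093784) = √(0.00170734) = 0.04132.
z = (0.71642 − 0.77203)/0.04132 = -0.05561/0.04132 = -1.346.
p-value = P(Z > -1.346) ≈ 0.9108; since p > α = 0.02, fail to reject H₀.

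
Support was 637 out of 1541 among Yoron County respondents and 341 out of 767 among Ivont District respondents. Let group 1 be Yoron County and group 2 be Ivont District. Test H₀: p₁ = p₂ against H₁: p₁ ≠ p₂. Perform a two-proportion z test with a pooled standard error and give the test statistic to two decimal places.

z = -1.43

p̂₁ = 637/1541 ≈ 0.4134, p̂₂ = 341/767 ≈ 0.4446.
Pooled p̂ = (637+341)/(1541+767) = 978/2308 = 0.4237.
SE = √(p̂(1−p̂)(1/n₁+1/n₂)) = √(0.4237·0.5763·0.00195271) = √(0.000476822) = 0.0218.
z = (0.4134 − 0.4446)/0.0218 = -0.0312/0.0218 = -1.43.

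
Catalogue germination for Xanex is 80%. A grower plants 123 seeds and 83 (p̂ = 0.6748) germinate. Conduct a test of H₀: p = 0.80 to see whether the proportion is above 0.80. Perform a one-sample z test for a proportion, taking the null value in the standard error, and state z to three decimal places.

p̂ = 83/123 = 0.67480.
Standard error under H₀: √(0.8×0.2/123) = 0.03607.
z = (0.67480 − 0.8)/0.03607 = -0.12520/0.03607 = -3.471.
p-value = P(Z > -3.471) ≈ 0.9997.

z = -3.471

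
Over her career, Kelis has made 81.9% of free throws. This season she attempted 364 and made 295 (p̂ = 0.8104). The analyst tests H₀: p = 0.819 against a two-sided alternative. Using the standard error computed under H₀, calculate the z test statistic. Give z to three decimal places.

z = -0.424

p̂ = 295/364 = 0.81044.
SE = √(p₀(1−p₀)/n) = √(0.14824/364) = 0.02018.
z = (0.81044 − 0.819)/0.02018 = -0.00856/0.02018 = -0.424.
p-value = 2·P(Z > 0.424) ≈ 0.6714.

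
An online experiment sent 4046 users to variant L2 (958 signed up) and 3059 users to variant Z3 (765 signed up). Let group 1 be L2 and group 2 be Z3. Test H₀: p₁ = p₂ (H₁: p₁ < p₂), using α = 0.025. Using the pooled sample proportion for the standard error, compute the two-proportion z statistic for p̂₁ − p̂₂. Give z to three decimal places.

p̂₁ = 958/4046 = 0.236777, p̂₂ = 765/3059 = 0.250082.
Pooled p̂ = (958+765)/(4046+3059) = 1723/7105 = 0.242505.
SE = √(p̂(1−p̂)(1/n₁+1/n₂)) = √(0.242505·0.757495·0.000574062) = √(0.000105453) = 0.010269.
z = (0.236777 − 0.250082)/0.010269 = -0.013305/0.010269 = -1.296.
p-value = P(Z < -1.296) ≈ 0.0976. With α = 0.025, fail to reject H₀.

z = -1.296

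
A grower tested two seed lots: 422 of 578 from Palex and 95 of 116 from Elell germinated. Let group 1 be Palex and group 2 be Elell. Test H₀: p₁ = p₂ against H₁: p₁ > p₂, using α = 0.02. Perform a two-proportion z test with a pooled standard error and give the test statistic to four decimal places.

z = -2.0038

p̂₁ = 422/578 ≈ 0.730104, p̂₂ = 95/116 ≈ 0.818966.
Pooled p̂ = (422+95)/(578+116) = 517/694 = 0.744957.
SE = √(p̂(1−p̂)(1/n₁+1/n₂)) = √(0.744957·0.255043·0.0103508) = √(0.00196661) = 0.044346.
z = (0.730104 − 0.818966)/0.044346 = -0.088862/0.044346 = -2.0038.
p-value = P(Z > -2.004) ≈ 0.9775; since p > α = 0.02, fail to reject H₀.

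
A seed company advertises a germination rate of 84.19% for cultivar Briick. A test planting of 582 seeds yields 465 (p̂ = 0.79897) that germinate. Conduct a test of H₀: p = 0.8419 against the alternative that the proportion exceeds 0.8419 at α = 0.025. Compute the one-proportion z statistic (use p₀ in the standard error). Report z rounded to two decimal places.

p̂ = 465/582 ≈ 0.7990.
SE = √(p₀(1−p₀)/n) = √(0.1331/582) = 0.0151.
z = (0.7990 − 0.8419)/0.0151 = -0.0429/0.0151 = -2.84.
p-value = P(Z > -2.839) ≈ 0.9977. With α = 0.025, fail to reject H₀.

z = -2.84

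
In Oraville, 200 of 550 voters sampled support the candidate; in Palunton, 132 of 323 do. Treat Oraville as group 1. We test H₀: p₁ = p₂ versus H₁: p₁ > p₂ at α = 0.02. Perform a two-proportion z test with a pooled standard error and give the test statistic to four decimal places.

z = -1.3233

p̂₁ = 200/550 = 0.363636, p̂₂ = 132/323 = 0.408669.
Pooled p̂ = (200+132)/(550+323) = 332/873 = 0.380298.
SE = √(p̂(1−p̂)(1/n₁+1/n₂)) = √(0.380298·0.619702·0.00491416) = √(0.00115813) = 0.034031.
z = (0.363636 − 0.408669)/0.034031 = -0.045033/0.034031 = -1.3233.
p-value = P(Z > -1.323) ≈ 0.9071, so at α = 0.02 we fail to reject H₀.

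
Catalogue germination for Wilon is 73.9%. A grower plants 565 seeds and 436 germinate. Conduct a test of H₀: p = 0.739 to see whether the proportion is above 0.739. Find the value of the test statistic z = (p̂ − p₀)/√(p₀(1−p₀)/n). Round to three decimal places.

p̂ = 436/565 = 0.771681.
Under H₀, SE = √(0.739·0.261/565) = √(0.000341379) = 0.018476.
z = (0.771681 − 0.739)/0.018476 = 0.032681/0.018476 = 1.769.
p-value = P(Z > 1.769) ≈ 0.0385.

z = 1.769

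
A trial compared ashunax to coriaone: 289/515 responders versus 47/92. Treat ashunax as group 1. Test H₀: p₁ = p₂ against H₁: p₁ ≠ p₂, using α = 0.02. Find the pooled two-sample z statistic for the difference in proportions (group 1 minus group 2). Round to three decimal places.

z = 0.894

p̂₁ = 289/515 ≈ 0.56117, p̂₂ = 47/92 ≈ 0.51087.
Pooled p̂ = (289+47)/(515+92) = 336/607 = 0.55354.
SE = √(0.247133 × 0.0128113) = 0.05627.
z = (0.56117 − 0.51087)/0.05627 = 0.05030/0.05627 = 0.894.
Two-sided p-value ≈ 2·Φ(−0.894) = 0.3714. With α = 0.02, fail to reject H₀.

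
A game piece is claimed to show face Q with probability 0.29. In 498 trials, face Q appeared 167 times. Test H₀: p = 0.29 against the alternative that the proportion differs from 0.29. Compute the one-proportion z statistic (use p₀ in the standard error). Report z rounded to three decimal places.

z = 2.230

p̂ = 167/498 = 0.33534.
Under H₀, SE = √(0.29·0.71/498) = √(0.000413454) = 0.02033.
z = (0.33534 − 0.29)/0.02033 = 0.04534/0.02033 = 2.230.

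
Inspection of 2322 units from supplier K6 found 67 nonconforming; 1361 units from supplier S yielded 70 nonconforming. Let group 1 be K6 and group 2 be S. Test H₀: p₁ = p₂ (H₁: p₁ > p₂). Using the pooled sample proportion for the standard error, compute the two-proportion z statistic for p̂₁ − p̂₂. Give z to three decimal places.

z = -3.495

p̂₁ = 67/2322 ≈ 0.02885, p̂₂ = 70/1361 ≈ 0.05143.
Pooled p̂ = (67+70)/(2322+1361) = 137/3683 = 0.03720.
SE = √(0.0358142 × 0.00116542) = 0.00646.
z = (0.02885 − 0.05143)/0.00646 = -0.02258/0.00646 = -3.495.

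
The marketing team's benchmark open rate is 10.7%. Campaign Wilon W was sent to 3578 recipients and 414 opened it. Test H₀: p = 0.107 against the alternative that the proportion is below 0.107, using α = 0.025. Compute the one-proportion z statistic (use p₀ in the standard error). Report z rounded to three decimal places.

p̂ = 414/3578 = 0.11571.
Under H₀, SE = √(0.107·0.893/3578) = √(2.67051e-05) = 0.00517.
z = (0.11571 − 0.107)/0.00517 = 0.00871/0.00517 = 1.685.
p-value = P(Z < 1.685) ≈ 0.9540; since p > α = 0.025, fail to reject H₀.

z = 1.685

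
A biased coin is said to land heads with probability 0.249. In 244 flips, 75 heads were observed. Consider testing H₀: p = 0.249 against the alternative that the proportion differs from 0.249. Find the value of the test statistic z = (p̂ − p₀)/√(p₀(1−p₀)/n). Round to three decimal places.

z = 2.109

p̂ = 75/244 ≈ 0.30738.
Under H₀, SE = √(0.249·0.751/244) = √(0.000766389) = 0.02768.
z = (0.30738 − 0.249)/0.02768 = 0.05838/0.02768 = 2.109.
p-value = 2·P(Z > 2.109) ≈ 0.0350.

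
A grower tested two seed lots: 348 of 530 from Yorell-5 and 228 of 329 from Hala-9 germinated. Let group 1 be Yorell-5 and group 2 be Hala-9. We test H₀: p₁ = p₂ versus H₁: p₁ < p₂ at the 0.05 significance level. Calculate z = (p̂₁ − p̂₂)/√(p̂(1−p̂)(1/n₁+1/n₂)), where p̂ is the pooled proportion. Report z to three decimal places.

z = -1.104

p̂₁ = 348/530 ≈ 0.65660, p̂₂ = 228/329 ≈ 0.69301.
Pooled p̂ = (348+228)/(530+329) = 576/859 = 0.67055.
SE = √(p̂(1−p̂)(1/n₁+1/n₂)) = √(0.67055·0.32945·0.00492631) = √(0.00108829) = 0.03299.
z = (0.65660 − 0.69301)/0.03299 = -0.03641/0.03299 = -1.104.
p-value = P(Z < -1.104) ≈ 0.1349; since p > α = 0.05, fail to reject H₀.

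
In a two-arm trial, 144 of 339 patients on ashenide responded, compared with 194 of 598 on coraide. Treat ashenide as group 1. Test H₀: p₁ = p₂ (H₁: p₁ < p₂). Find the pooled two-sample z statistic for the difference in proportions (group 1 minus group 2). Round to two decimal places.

p̂₁ = 144/339 = 0.42478, p̂₂ = 194/598 = 0.32441.
Pooled p̂ = (144+194)/(339+598) = 338/937 = 0.36073.
SE = √(p̂(1−p̂)(1/n₁+1/n₂)) = √(0.36073·0.63927·0.00462209) = √(0.00106587) = 0.03265.
z = (0.42478 − 0.32441)/0.03265 = 0.10037/0.03265 = 3.07.
p-value = P(Z < 3.074) ≈ 0.9989.

z = 3.07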